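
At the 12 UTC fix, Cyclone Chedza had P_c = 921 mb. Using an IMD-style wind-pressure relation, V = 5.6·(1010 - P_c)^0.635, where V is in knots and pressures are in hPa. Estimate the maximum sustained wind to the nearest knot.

ΔP = 1010 − 921 = 89 mb.
89^0.635 ≈ 17.293.
V ≈ 5.6 × 17.293 ≈ 96.8 kt.

97 kt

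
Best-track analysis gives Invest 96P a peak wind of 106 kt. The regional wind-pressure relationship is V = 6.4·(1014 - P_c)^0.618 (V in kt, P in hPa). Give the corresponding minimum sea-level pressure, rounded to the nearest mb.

ΔP = (V / 6.4)^(1/0.618) = (106/6.4)^1.618.
106/6.4 = 16.562; 16.562^1.618 ≈ 93.91 mb.
P_c = 1014 − 93.91 = 920.09 ≈ 920 mb.

920 mb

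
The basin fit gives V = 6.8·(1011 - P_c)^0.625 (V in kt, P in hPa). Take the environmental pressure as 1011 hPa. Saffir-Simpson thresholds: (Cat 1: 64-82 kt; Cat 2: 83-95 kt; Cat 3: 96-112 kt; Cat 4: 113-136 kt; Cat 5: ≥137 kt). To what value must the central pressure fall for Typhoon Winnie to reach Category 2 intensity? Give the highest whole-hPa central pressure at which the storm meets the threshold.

956 hPa

Category 2 begins at V = 83 kt.
Required ΔP = (83/6.8)^(1/0.625) = 12.206^1.600 ≈ 54.77 hPa.
P_c ≤ 1011 − 54.77 = 956.23, so the highest integer P_c is 956 hPa.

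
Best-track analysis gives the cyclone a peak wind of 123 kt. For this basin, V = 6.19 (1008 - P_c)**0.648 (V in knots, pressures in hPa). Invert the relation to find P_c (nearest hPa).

907 hPa

ΔP = (V / 6.19)^(1/0.648) = (123/6.19)^1.543.
123/6.19 = 19.871; 19.871^1.543 ≈ 100.79 hPa.
P_c = 1008 − 100.79 = 907.21 ≈ 907 hPa.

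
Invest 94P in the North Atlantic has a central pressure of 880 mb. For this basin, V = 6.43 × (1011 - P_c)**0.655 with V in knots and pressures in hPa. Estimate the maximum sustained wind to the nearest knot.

157 kt

ΔP = 1011 − 880 = 131 mb.
131^0.655 ≈ 24.368.
V ≈ 6.43 × 24.368 ≈ 156.7 kt.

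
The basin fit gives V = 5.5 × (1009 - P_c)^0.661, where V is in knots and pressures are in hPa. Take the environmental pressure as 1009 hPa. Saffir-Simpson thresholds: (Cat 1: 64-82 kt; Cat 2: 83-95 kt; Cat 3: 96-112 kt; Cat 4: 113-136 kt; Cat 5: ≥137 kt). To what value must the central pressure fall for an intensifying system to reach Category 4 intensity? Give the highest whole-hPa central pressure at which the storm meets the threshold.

912 hPa

Category 4 begins at V = 113 kt.
Required ΔP = (113/5.5)^(1/0.661) = 20.545^1.513 ≈ 96.82 hPa.
P_c ≤ 1009 − 96.82 = 912.18, so the highest integer P_c is 912 hPa.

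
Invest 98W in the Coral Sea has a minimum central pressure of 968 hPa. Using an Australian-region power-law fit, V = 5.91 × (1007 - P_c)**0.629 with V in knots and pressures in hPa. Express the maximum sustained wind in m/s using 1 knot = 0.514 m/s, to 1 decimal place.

30.4 m/s

ΔP = 1007 − 968 = 39 hPa.
V ≈ 5.91 × 39^0.629 = 5.91 × 10.018 ≈ 59.206 kt.
59.206 × 0.514 ≈ 30.43 m/s → 30.4 m/s.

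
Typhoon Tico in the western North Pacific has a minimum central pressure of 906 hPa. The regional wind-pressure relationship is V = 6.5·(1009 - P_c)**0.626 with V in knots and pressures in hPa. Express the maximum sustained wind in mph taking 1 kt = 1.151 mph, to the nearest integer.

136 mph

ΔP = 1009 − 906 = 103 hPa.
V ≈ 6.5 × 103^0.626 = 6.5 × 18.199 ≈ 118.290 kt.
118.290 × 1.151 ≈ 136.15 mph → 136 mph.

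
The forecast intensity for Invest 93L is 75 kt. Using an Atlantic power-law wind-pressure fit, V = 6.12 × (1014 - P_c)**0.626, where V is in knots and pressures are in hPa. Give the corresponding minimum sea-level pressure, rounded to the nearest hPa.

ΔP = (V / 6.12)^(1/0.626) = (75/6.12)^1.597.
75/6.12 = 12.255; 12.255^1.597 ≈ 54.77 hPa.
P_c = 1014 − 54.77 = 959.23 ≈ 959 hPa.

959 hPa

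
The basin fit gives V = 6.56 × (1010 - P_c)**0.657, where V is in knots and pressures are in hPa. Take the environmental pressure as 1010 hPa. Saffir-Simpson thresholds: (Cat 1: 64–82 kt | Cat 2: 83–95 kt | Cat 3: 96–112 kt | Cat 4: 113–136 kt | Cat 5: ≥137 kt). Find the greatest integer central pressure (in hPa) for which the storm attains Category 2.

962 hPa

Category 2 begins at V = 83 kt.
Required ΔP = (83/6.56)^(1/0.657) = 12.652^1.522 ≈ 47.60 hPa.
P_c ≤ 1010 − 47.60 = 962.40, so the highest integer P_c is 962 hPa.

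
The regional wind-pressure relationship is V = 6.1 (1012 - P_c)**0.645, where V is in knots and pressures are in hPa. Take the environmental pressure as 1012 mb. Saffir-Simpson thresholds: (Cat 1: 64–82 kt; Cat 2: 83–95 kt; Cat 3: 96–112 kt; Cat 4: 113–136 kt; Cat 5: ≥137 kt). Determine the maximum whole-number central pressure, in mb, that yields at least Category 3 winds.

940 mb

Category 3 begins at V = 96 kt.
Required ΔP = (96/6.1)^(1/0.645) = 15.738^1.550 ≈ 71.73 mb.
P_c ≤ 1012 − 71.73 = 940.27, so the highest integer P_c is 940 mb.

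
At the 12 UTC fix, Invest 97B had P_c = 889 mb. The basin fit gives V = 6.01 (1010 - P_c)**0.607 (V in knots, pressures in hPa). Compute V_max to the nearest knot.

110 kt

ΔP = 1010 − 889 = 121 mb.
121^0.607 ≈ 18.376.
V ≈ 6.01 × 18.376 ≈ 110.4 kt.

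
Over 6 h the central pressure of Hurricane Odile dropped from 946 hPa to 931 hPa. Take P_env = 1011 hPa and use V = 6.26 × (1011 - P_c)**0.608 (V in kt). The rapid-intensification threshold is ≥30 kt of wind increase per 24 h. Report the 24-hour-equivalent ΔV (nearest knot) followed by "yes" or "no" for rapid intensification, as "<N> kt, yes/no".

V₁: ΔP = 65, V ≈ 6.26 × 65^0.608 ≈ 79.22 kt.
V₂: ΔP = 80, V ≈ 6.26 × 80^0.608 ≈ 89.88 kt.
ΔV over 6 h = 10.66 kt → 24 h equivalent = 10.66 × 24/6 ≈ 42.64 kt.
43 kt ≥ 30 kt ⇒ rapid intensification.

43 kt, yes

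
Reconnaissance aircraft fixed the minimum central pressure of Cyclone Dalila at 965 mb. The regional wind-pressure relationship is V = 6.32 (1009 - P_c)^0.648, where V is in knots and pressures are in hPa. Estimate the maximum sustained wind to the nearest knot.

73 kt

ΔP = 1009 − 965 = 44 mb.
44^0.648 ≈ 11.613.
V ≈ 6.32 × 11.613 ≈ 73.4 kt.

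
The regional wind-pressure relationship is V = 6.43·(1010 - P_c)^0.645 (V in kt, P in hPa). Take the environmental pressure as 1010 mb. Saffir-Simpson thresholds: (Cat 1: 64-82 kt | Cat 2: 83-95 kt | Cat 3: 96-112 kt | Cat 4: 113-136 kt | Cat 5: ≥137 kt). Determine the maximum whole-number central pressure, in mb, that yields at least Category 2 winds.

957 mb

Category 2 begins at V = 83 kt.
Required ΔP = (83/6.43)^(1/0.645) = 12.908^1.550 ≈ 52.76 mb.
P_c ≤ 1010 − 52.76 = 957.24, so the highest integer P_c is 957 mb.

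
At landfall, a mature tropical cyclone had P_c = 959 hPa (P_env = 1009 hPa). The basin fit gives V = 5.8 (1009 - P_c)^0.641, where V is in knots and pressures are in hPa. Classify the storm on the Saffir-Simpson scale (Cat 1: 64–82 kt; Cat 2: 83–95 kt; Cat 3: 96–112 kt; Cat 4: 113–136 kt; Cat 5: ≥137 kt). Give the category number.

ΔP = 1009 − 959 = 50 hPa.
V ≈ 5.8 × 50^0.641 = 5.8 × 12.28 ≈ 71 kt.
71 kt falls in the Category 1 band.

1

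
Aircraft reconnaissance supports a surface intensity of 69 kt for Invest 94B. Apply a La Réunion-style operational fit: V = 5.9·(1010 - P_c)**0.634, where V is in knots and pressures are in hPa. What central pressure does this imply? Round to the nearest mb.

ΔP = (V / 5.9)^(1/0.634) = (69/5.9)^1.577.
69/5.9 = 11.695; 11.695^1.577 ≈ 48.37 mb.
P_c = 1010 − 48.37 = 961.63 ≈ 962 mb.

962 mb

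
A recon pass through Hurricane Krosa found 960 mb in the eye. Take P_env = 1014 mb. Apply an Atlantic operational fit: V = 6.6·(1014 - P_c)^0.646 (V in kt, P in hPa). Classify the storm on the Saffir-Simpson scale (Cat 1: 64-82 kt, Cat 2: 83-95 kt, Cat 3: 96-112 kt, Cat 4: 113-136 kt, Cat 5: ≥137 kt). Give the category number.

ΔP = 1014 − 960 = 54 mb.
V ≈ 6.6 × 54^0.646 = 6.6 × 13.16 ≈ 87 kt.
87 kt falls in the Category 2 band.

2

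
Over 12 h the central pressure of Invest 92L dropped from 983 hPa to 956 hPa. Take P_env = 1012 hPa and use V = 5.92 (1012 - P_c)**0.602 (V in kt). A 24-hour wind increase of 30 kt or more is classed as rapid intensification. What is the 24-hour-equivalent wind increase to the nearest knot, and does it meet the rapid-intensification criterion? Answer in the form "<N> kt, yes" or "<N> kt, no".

44 kt, yes

V₁: ΔP = 29, V ≈ 5.92 × 29^0.602 ≈ 44.95 kt.
V₂: ΔP = 56, V ≈ 5.92 × 56^0.602 ≈ 66.79 kt.
ΔV over 12 h = 21.84 kt → 24 h equivalent = 21.84 × 24/12 ≈ 43.68 kt.
44 kt ≥ 30 kt ⇒ rapid intensification.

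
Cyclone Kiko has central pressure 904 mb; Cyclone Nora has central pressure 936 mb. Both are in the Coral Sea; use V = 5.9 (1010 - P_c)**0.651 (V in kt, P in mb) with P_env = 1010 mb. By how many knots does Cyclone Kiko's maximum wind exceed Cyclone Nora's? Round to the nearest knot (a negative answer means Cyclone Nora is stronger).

Cyclone Kiko: ΔP = 106; V ≈ 5.9 × 106^0.651 ≈ 122.84 kt.
Cyclone Nora: ΔP = 74; V ≈ 5.9 × 74^0.651 ≈ 97.21 kt.
Difference ≈ 122.84 − 97.21 = 25.63 → 26 kt.

26 kt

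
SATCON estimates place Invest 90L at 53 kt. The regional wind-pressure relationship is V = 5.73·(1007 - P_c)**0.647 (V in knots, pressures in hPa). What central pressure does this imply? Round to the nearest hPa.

976 hPa

ΔP = (V / 5.73)^(1/0.647) = (53/5.73)^1.546.
53/5.73 = 9.250; 9.250^1.546 ≈ 31.13 hPa.
P_c = 1007 − 31.13 = 975.87 ≈ 976 hPa.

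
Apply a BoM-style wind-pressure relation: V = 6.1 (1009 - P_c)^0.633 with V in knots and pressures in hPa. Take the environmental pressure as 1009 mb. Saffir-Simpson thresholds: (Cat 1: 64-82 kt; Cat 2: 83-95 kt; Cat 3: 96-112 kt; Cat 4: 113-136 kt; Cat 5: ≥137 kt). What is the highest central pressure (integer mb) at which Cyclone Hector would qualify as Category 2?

947 mb

Category 2 begins at V = 83 kt.
Required ΔP = (83/6.1)^(1/0.633) = 13.607^1.580 ≈ 61.81 mb.
P_c ≤ 1009 − 61.81 = 947.19, so the highest integer P_c is 947 mb.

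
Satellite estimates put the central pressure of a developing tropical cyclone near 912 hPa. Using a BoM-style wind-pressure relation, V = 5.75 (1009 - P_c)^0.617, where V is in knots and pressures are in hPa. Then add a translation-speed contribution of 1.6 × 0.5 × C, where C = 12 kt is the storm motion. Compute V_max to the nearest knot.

ΔP = 1009 − 912 = 97 hPa.
97^0.617 ≈ 16.820.
V ≈ 5.75 × 16.820 ≈ 96.7 kt.
Translation term: 1.6 × 0.5 × 12 = 9.6 kt.
Corrected V ≈ 106.3 kt → 106 kt.

106 kt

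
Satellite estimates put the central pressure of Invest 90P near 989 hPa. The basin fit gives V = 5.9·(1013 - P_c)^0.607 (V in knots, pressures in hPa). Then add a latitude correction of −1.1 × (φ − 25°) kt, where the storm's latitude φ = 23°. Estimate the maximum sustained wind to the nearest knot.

43 kt

ΔP = 1013 − 989 = 24 hPa.
24^0.607 ≈ 6.883.
V ≈ 5.9 × 6.883 ≈ 40.6 kt.
Latitude correction: −1.1 × (23 − 25) = 2.2 kt.
Corrected V ≈ 42.8 kt → 43 kt.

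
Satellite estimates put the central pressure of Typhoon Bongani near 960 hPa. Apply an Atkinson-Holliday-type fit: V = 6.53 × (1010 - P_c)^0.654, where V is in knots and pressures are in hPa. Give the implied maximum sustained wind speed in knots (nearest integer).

84 kt

ΔP = 1010 − 960 = 50 hPa.
50^0.654 ≈ 12.916.
V ≈ 6.53 × 12.916 ≈ 84.3 kt.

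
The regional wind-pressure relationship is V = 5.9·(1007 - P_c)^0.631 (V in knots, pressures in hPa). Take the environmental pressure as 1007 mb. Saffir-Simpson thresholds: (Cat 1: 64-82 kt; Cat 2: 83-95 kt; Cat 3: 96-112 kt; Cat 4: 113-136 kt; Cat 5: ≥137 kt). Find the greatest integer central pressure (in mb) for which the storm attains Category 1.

Category 1 begins at V = 64 kt.
Required ΔP = (64/5.9)^(1/0.631) = 10.847^1.585 ≈ 43.73 mb.
P_c ≤ 1007 − 43.73 = 963.27, so the highest integer P_c is 963 mb.

963 mb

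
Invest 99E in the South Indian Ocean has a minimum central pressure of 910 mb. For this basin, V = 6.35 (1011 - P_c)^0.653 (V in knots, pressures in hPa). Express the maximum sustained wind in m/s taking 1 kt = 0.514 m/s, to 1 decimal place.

66.5 m/s

ΔP = 1011 − 910 = 101 mb.
V ≈ 6.35 × 101^0.653 = 6.35 × 20.362 ≈ 129.299 kt.
129.299 × 0.514 ≈ 66.46 m/s → 66.5 m/s.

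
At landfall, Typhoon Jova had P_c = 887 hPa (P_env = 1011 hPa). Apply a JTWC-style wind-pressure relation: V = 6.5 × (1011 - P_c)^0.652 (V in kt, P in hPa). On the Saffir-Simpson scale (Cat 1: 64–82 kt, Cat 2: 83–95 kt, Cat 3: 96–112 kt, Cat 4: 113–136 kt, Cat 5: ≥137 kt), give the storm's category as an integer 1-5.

5

ΔP = 1011 − 887 = 124 hPa.
V ≈ 6.5 × 124^0.652 = 6.5 × 23.17 ≈ 151 kt.
151 kt falls in the Category 5 band.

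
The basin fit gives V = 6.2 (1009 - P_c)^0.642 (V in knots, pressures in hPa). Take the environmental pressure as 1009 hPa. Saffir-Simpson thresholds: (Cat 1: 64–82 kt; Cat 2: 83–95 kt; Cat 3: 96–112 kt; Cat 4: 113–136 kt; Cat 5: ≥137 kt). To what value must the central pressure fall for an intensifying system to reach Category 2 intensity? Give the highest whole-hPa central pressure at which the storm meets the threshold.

Category 2 begins at V = 83 kt.
Required ΔP = (83/6.2)^(1/0.642) = 13.387^1.558 ≈ 56.88 hPa.
P_c ≤ 1009 − 56.88 = 952.12, so the highest integer P_c is 952 hPa.

952 hPa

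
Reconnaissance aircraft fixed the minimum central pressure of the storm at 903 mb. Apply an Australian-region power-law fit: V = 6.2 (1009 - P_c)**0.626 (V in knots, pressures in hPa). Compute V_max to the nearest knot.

ΔP = 1009 − 903 = 106 mb.
106^0.626 ≈ 18.529.
V ≈ 6.2 × 18.529 ≈ 114.9 kt.

115 kt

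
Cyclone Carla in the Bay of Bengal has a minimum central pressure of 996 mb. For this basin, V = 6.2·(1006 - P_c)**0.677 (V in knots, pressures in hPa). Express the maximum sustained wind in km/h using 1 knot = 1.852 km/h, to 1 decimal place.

54.6 km/h

ΔP = 1006 − 996 = 10 mb.
V ≈ 6.2 × 10^0.677 = 6.2 × 4.753 ≈ 29.471 kt.
29.471 × 1.852 ≈ 54.58 km/h → 54.6 km/h.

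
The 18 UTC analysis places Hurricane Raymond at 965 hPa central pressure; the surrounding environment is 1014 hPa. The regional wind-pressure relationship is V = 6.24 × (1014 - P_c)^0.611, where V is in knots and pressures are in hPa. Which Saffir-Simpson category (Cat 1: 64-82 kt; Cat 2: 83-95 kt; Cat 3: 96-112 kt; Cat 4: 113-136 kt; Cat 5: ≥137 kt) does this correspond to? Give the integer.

1

ΔP = 1014 − 965 = 49 hPa.
V ≈ 6.24 × 49^0.611 = 6.24 × 10.78 ≈ 67 kt.
67 kt falls in the Category 1 band.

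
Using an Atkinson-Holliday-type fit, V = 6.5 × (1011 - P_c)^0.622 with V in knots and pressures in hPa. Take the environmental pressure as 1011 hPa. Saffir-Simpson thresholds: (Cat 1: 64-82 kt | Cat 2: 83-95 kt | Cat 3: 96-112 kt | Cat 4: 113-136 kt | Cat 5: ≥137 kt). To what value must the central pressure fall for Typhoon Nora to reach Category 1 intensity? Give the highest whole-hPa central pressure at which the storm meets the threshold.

971 hPa

Category 1 begins at V = 64 kt.
Required ΔP = (64/6.5)^(1/0.622) = 9.846^1.608 ≈ 39.53 hPa.
P_c ≤ 1011 − 39.53 = 971.47, so the highest integer P_c is 971 hPa.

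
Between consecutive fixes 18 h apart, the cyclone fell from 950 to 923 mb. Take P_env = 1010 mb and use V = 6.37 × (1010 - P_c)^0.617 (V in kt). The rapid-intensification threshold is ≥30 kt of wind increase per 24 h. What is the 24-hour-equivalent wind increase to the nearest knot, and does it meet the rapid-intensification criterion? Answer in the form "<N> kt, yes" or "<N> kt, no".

27 kt, no

V₁: ΔP = 60, V ≈ 6.37 × 60^0.617 ≈ 79.66 kt.
V₂: ΔP = 87, V ≈ 6.37 × 87^0.617 ≈ 100.19 kt.
ΔV over 18 h = 20.53 kt → 24 h equivalent = 20.53 × 24/18 ≈ 27.37 kt.
27 kt < 30 kt ⇒ not rapid intensification.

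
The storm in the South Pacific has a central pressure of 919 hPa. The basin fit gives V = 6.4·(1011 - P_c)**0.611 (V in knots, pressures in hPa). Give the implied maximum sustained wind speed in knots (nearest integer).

ΔP = 1011 − 919 = 92 hPa.
92^0.611 ≈ 15.844.
V ≈ 6.4 × 15.844 ≈ 101.4 kt.

101 kt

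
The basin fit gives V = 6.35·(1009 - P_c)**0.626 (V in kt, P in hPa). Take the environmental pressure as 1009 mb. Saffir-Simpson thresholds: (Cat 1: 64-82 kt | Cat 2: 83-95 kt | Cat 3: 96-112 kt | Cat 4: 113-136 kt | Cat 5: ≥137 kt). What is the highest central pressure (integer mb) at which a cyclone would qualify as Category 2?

Category 2 begins at V = 83 kt.
Required ΔP = (83/6.35)^(1/0.626) = 13.071^1.597 ≈ 60.71 mb.
P_c ≤ 1009 − 60.71 = 948.29, so the highest integer P_c is 948 mb.

948 mb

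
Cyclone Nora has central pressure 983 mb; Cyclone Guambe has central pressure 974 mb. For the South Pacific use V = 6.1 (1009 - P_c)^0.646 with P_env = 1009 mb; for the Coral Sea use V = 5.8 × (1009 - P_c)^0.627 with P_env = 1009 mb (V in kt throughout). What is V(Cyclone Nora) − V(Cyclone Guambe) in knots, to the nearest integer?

-4 kt

Cyclone Nora: ΔP = 26; V ≈ 6.1 × 26^0.646 ≈ 50.05 kt.
Cyclone Guambe: ΔP = 35; V ≈ 5.8 × 35^0.627 ≈ 53.90 kt.
Difference ≈ 50.05 − 53.90 = -3.85 → -4 kt.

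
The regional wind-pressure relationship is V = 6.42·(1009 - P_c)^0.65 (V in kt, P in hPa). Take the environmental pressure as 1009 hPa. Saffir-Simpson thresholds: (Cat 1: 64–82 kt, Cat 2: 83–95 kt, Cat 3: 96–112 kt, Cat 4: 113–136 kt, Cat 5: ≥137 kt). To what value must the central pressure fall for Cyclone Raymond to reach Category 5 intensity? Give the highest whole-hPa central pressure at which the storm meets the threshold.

Category 5 begins at V = 137 kt.
Required ΔP = (137/6.42)^(1/0.65) = 21.340^1.538 ≈ 110.89 hPa.
P_c ≤ 1009 − 110.89 = 898.11, so the highest integer P_c is 898 hPa.

898 hPa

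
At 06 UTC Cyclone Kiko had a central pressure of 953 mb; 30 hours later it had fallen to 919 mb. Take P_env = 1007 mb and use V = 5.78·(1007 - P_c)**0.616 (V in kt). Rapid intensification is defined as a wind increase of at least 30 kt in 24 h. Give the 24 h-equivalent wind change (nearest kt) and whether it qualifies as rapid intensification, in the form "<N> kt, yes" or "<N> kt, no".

V₁: ΔP = 54, V ≈ 5.78 × 54^0.616 ≈ 67.47 kt.
V₂: ΔP = 88, V ≈ 5.78 × 88^0.616 ≈ 91.14 kt.
ΔV over 30 h = 23.67 kt → 24 h equivalent = 23.67 × 24/30 ≈ 18.94 kt.
19 kt < 30 kt ⇒ not rapid intensification.

19 kt, no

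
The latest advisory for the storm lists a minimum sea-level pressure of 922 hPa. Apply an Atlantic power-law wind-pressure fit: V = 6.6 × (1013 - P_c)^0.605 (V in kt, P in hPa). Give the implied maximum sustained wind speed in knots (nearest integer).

ΔP = 1013 − 922 = 91 hPa.
91^0.605 ≈ 15.319.
V ≈ 6.6 × 15.319 ≈ 101.1 kt.

101 kt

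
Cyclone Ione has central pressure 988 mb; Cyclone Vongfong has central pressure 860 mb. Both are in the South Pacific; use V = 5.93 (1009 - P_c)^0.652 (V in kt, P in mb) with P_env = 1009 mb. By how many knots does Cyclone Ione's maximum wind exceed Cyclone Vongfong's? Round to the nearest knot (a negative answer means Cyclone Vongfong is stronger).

-112 kt

Cyclone Ione: ΔP = 21; V ≈ 5.93 × 21^0.652 ≈ 43.17 kt.
Cyclone Vongfong: ΔP = 149; V ≈ 5.93 × 149^0.652 ≈ 154.87 kt.
Difference ≈ 43.17 − 154.87 = -111.70 → -112 kt.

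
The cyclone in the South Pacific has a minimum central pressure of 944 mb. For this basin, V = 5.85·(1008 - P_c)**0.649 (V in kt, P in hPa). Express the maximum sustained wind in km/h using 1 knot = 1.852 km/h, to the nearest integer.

161 km/h

ΔP = 1008 − 944 = 64 mb.
V ≈ 5.85 × 64^0.649 = 5.85 × 14.867 ≈ 86.969 kt.
86.969 × 1.852 ≈ 161.07 km/h → 161 km/h.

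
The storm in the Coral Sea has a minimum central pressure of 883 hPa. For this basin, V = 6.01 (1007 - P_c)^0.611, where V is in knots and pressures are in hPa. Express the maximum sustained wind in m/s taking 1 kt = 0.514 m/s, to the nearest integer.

ΔP = 1007 − 883 = 124 hPa.
V ≈ 6.01 × 124^0.611 = 6.01 × 19.014 ≈ 114.276 kt.
114.276 × 0.514 ≈ 58.74 m/s → 59 m/s.

59 m/s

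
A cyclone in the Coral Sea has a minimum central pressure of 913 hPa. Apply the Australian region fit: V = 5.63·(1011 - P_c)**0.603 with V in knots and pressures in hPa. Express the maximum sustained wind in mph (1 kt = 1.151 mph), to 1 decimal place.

ΔP = 1011 − 913 = 98 hPa.
V ≈ 5.63 × 98^0.603 = 5.63 × 15.875 ≈ 89.375 kt.
89.375 × 1.151 ≈ 102.87 mph → 102.9 mph.

102.9 mph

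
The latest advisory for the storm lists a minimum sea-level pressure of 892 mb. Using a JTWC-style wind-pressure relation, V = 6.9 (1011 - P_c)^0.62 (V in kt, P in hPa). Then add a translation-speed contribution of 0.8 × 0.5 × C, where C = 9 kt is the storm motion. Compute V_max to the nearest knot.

137 kt

ΔP = 1011 − 892 = 119 mb.
119^0.62 ≈ 19.357.
V ≈ 6.9 × 19.357 ≈ 133.6 kt.
Translation term: 0.8 × 0.5 × 9 = 3.6 kt.
Corrected V ≈ 137.2 kt → 137 kt.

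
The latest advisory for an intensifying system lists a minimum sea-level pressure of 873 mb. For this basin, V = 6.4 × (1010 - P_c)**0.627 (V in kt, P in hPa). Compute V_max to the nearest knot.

ΔP = 1010 − 873 = 137 mb.
137^0.627 ≈ 21.864.
V ≈ 6.4 × 21.864 ≈ 139.9 kt.

140 kt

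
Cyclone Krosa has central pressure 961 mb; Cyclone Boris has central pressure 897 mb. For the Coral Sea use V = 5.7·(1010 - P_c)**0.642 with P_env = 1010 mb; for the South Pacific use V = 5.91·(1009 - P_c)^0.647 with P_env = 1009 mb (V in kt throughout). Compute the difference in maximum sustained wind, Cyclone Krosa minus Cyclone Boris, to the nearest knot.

Cyclone Krosa: ΔP = 49; V ≈ 5.7 × 49^0.642 ≈ 69.34 kt.
Cyclone Boris: ΔP = 112; V ≈ 5.91 × 112^0.647 ≈ 125.15 kt.
Difference ≈ 69.34 − 125.15 = -55.81 → -56 kt.

-56 kt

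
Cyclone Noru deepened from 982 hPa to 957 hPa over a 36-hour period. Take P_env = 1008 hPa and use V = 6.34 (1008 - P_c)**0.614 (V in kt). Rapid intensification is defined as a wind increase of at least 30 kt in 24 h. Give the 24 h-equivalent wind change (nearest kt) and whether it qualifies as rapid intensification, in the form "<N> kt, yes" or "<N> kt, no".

V₁: ΔP = 26, V ≈ 6.34 × 26^0.614 ≈ 46.87 kt.
V₂: ΔP = 51, V ≈ 6.34 × 51^0.614 ≈ 70.88 kt.
ΔV over 36 h = 24.01 kt → 24 h equivalent = 24.01 × 24/36 ≈ 16.01 kt.
16 kt < 30 kt ⇒ not rapid intensification.

16 kt, no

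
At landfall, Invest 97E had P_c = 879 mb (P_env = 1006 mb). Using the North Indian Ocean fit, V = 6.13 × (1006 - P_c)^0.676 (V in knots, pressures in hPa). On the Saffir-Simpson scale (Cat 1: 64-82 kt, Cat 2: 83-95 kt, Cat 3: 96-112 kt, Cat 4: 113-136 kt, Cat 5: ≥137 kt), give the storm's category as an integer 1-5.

ΔP = 1006 − 879 = 127 mb.
V ≈ 6.13 × 127^0.676 = 6.13 × 26.43 ≈ 162 kt.
162 kt falls in the Category 5 band.

5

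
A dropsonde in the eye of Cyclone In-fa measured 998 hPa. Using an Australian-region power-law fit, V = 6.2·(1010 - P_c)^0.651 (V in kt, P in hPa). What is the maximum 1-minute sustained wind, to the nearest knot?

ΔP = 1010 − 998 = 12 hPa.
12^0.651 ≈ 5.041.
V ≈ 6.2 × 5.041 ≈ 31.3 kt.

31 kt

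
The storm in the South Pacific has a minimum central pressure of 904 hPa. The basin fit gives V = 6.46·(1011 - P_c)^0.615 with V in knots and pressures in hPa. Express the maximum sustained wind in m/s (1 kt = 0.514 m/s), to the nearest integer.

ΔP = 1011 − 904 = 107 hPa.
V ≈ 6.46 × 107^0.615 = 6.46 × 17.704 ≈ 114.368 kt.
114.368 × 0.514 ≈ 58.79 m/s → 59 m/s.

59 m/s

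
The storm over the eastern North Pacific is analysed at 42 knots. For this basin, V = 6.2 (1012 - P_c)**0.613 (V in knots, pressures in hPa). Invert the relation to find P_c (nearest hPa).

ΔP = (V / 6.2)^(1/0.613) = (42/6.2)^1.631.
42/6.2 = 6.774; 6.774^1.631 ≈ 22.67 hPa.
P_c = 1012 − 22.67 = 989.33 ≈ 989 hPa.

989 hPa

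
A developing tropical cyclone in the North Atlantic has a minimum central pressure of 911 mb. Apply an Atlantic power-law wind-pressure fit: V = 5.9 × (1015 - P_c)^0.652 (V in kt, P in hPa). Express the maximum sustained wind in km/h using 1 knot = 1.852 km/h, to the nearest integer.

ΔP = 1015 − 911 = 104 mb.
V ≈ 5.9 × 104^0.652 = 5.9 × 20.659 ≈ 121.887 kt.
121.887 × 1.852 ≈ 225.73 km/h → 226 km/h.

226 km/h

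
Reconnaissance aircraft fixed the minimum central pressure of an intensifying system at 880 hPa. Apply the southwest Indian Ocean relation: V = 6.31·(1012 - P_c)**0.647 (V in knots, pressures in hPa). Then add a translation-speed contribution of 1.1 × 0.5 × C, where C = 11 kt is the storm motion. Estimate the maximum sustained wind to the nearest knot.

ΔP = 1012 − 880 = 132 hPa.
132^0.647 ≈ 23.551.
V ≈ 6.31 × 23.551 ≈ 148.6 kt.
Translation term: 1.1 × 0.5 × 11 = 6.05 kt.
Corrected V ≈ 154.65 kt → 155 kt.

155 kt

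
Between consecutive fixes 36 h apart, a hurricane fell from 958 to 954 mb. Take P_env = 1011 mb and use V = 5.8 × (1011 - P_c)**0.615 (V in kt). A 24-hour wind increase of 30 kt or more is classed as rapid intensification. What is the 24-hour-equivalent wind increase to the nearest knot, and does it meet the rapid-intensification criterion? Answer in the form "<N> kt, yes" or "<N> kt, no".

2 kt, no

V₁: ΔP = 53, V ≈ 5.8 × 53^0.615 ≈ 66.66 kt.
V₂: ΔP = 57, V ≈ 5.8 × 57^0.615 ≈ 69.71 kt.
ΔV over 36 h = 3.05 kt → 24 h equivalent = 3.05 × 24/36 ≈ 2.03 kt.
2 kt < 30 kt ⇒ not rapid intensification.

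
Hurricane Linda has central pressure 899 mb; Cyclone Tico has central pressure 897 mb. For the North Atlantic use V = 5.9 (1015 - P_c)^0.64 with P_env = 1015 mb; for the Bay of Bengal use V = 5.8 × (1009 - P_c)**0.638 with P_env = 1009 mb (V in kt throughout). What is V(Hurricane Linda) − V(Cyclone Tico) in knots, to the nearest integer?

Hurricane Linda: ΔP = 116; V ≈ 5.9 × 116^0.64 ≈ 123.62 kt.
Cyclone Tico: ΔP = 112; V ≈ 5.8 × 112^0.638 ≈ 117.71 kt.
Difference ≈ 123.62 − 117.71 = 5.91 → 6 kt.

6 kt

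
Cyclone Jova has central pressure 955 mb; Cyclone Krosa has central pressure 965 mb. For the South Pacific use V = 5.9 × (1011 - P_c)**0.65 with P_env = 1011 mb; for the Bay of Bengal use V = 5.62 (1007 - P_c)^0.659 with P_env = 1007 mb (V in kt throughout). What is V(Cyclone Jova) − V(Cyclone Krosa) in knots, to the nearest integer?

15 kt

Cyclone Jova: ΔP = 56; V ≈ 5.9 × 56^0.65 ≈ 80.76 kt.
Cyclone Krosa: ΔP = 42; V ≈ 5.62 × 42^0.659 ≈ 65.99 kt.
Difference ≈ 80.76 − 65.99 = 14.77 → 15 kt.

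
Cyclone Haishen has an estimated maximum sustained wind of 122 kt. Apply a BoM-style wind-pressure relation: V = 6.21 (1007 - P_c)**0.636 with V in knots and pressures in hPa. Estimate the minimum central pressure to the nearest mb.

899 mb

ΔP = (V / 6.21)^(1/0.636) = (122/6.21)^1.572.
122/6.21 = 19.646; 19.646^1.572 ≈ 108.00 mb.
P_c = 1007 − 108.00 = 899.00 ≈ 899 mb.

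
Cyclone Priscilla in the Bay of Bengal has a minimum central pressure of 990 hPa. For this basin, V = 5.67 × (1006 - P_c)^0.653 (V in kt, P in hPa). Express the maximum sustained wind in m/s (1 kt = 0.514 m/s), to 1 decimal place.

ΔP = 1006 − 990 = 16 hPa.
V ≈ 5.67 × 16^0.653 = 5.67 × 6.114 ≈ 34.664 kt.
34.664 × 0.514 ≈ 17.82 m/s → 17.8 m/s.

17.8 m/s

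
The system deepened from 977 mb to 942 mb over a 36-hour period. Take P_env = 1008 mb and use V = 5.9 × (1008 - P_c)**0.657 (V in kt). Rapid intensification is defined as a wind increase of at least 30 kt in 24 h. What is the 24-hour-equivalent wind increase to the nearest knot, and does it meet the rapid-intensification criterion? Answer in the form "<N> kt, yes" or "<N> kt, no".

24 kt, no

V₁: ΔP = 31, V ≈ 5.9 × 31^0.657 ≈ 56.32 kt.
V₂: ΔP = 66, V ≈ 5.9 × 66^0.657 ≈ 92.53 kt.
ΔV over 36 h = 36.21 kt → 24 h equivalent = 36.21 × 24/36 ≈ 24.14 kt.
24 kt < 30 kt ⇒ not rapid intensification.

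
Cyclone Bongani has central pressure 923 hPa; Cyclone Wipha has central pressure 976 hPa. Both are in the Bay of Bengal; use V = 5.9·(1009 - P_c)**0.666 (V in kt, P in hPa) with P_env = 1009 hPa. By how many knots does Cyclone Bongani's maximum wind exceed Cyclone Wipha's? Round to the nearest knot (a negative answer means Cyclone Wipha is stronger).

54 kt

Cyclone Bongani: ΔP = 86; V ≈ 5.9 × 86^0.666 ≈ 114.61 kt.
Cyclone Wipha: ΔP = 33; V ≈ 5.9 × 33^0.666 ≈ 60.56 kt.
Difference ≈ 114.61 − 60.56 = 54.05 → 54 kt.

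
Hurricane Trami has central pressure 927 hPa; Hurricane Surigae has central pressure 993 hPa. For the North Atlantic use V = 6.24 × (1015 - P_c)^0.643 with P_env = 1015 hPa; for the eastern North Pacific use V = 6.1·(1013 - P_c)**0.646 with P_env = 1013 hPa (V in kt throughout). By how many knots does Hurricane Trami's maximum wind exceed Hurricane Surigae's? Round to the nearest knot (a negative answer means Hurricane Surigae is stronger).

Hurricane Trami: ΔP = 88; V ≈ 6.24 × 88^0.643 ≈ 111.04 kt.
Hurricane Surigae: ΔP = 20; V ≈ 6.1 × 20^0.646 ≈ 42.25 kt.
Difference ≈ 111.04 − 42.25 = 68.79 → 69 kt.

69 kt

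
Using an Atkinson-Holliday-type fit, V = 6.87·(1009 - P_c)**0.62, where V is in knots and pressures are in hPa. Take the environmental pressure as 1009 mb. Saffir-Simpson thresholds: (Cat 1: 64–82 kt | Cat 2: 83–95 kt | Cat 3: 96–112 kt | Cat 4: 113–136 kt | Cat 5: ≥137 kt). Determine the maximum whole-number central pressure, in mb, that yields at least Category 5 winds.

Category 5 begins at V = 137 kt.
Required ΔP = (137/6.87)^(1/0.62) = 19.942^1.613 ≈ 124.85 mb.
P_c ≤ 1009 − 124.85 = 884.15, so the highest integer P_c is 884 mb.

884 mb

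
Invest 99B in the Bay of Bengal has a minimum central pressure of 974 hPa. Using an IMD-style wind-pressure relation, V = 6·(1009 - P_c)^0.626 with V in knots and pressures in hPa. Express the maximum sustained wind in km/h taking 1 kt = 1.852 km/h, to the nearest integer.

103 km/h

ΔP = 1009 − 974 = 35 hPa.
V ≈ 6 × 35^0.626 = 6 × 9.259 ≈ 55.557 kt.
55.557 × 1.852 ≈ 102.89 km/h → 103 km/h.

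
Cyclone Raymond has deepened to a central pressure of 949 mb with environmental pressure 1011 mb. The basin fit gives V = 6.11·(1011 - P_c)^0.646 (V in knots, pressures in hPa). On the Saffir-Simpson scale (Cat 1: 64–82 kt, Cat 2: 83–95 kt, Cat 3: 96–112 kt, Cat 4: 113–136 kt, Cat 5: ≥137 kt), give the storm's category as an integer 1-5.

2

ΔP = 1011 − 949 = 62 mb.
V ≈ 6.11 × 62^0.646 = 6.11 × 14.38 ≈ 88 kt.
88 kt falls in the Category 2 band.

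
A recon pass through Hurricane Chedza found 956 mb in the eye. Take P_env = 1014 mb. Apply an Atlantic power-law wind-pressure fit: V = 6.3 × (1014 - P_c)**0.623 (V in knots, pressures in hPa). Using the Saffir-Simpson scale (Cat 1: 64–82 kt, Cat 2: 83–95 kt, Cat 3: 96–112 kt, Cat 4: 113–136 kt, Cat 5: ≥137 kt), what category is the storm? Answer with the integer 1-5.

ΔP = 1014 − 956 = 58 mb.
V ≈ 6.3 × 58^0.623 = 6.3 × 12.55 ≈ 79 kt.
79 kt falls in the Category 1 band.

1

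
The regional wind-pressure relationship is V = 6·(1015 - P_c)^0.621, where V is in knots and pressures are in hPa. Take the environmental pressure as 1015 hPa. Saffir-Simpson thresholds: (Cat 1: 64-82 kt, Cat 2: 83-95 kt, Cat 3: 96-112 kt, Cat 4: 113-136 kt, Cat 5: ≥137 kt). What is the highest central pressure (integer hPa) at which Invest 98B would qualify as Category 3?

Category 3 begins at V = 96 kt.
Required ΔP = (96/6)^(1/0.621) = 16.000^1.610 ≈ 86.90 hPa.
P_c ≤ 1015 − 86.90 = 928.10, so the highest integer P_c is 928 hPa.

928 hPa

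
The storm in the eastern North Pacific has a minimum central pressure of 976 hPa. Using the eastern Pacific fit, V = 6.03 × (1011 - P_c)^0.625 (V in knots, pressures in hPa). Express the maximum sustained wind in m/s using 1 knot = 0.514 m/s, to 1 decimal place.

ΔP = 1011 − 976 = 35 hPa.
V ≈ 6.03 × 35^0.625 = 6.03 × 9.227 ≈ 55.637 kt.
55.637 × 0.514 ≈ 28.60 m/s → 28.6 m/s.

28.6 m/s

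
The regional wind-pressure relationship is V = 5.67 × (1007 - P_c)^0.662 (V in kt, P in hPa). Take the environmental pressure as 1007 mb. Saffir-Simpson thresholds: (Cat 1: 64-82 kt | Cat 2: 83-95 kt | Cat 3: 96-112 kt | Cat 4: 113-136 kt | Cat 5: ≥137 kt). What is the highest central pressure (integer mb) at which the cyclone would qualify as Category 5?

884 mb

Category 5 begins at V = 137 kt.
Required ΔP = (137/5.67)^(1/0.662) = 24.162^1.511 ≈ 122.84 mb.
P_c ≤ 1007 − 122.84 = 884.16, so the highest integer P_c is 884 mb.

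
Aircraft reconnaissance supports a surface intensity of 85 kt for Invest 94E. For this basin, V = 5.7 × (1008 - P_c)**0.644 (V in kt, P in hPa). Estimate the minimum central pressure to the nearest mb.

ΔP = (V / 5.7)^(1/0.644) = (85/5.7)^1.553.
85/5.7 = 14.912; 14.912^1.553 ≈ 66.42 mb.
P_c = 1008 − 66.42 = 941.58 ≈ 942 mb.

942 mb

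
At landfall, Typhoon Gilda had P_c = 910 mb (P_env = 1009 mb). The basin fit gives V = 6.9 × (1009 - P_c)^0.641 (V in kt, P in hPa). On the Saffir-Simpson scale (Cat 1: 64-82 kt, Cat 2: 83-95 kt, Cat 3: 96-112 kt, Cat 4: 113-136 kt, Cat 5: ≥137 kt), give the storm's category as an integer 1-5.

ΔP = 1009 − 910 = 99 mb.
V ≈ 6.9 × 99^0.641 = 6.9 × 19.02 ≈ 131 kt.
131 kt falls in the Category 4 band.

4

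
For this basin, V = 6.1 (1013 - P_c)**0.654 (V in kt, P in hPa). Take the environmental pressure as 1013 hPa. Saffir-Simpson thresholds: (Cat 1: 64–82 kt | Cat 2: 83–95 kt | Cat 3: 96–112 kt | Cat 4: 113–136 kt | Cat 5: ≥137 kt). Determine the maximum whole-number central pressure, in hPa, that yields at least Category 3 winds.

945 hPa

Category 3 begins at V = 96 kt.
Required ΔP = (96/6.1)^(1/0.654) = 15.738^1.529 ≈ 67.64 hPa.
P_c ≤ 1013 − 67.64 = 945.36, so the highest integer P_c is 945 hPa.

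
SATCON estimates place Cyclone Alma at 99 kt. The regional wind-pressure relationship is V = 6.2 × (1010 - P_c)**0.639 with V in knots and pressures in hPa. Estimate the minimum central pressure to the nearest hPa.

934 hPa

ΔP = (V / 6.2)^(1/0.639) = (99/6.2)^1.565.
99/6.2 = 15.968; 15.968^1.565 ≈ 76.39 hPa.
P_c = 1010 − 76.39 = 933.61 ≈ 934 hPa.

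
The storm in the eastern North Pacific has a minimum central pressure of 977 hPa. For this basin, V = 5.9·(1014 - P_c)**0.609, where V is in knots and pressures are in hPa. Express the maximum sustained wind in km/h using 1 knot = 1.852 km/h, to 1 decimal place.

ΔP = 1014 − 977 = 37 hPa.
V ≈ 5.9 × 37^0.609 = 5.9 × 9.016 ≈ 53.197 kt.
53.197 × 1.852 ≈ 98.52 km/h → 98.5 km/h.

98.5 km/h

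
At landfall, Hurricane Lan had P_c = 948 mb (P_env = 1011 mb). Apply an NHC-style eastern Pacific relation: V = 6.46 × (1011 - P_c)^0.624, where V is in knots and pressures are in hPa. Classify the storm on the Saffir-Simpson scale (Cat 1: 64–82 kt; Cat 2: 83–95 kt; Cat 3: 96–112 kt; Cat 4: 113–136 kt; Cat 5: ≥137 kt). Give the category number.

2

ΔP = 1011 − 948 = 63 mb.
V ≈ 6.46 × 63^0.624 = 6.46 × 13.27 ≈ 86 kt.
86 kt falls in the Category 2 band.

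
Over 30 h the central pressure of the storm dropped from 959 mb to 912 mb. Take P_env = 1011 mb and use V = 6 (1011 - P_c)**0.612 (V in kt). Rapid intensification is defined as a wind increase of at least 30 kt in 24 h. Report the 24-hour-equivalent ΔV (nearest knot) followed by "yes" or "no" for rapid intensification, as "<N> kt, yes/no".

V₁: ΔP = 52, V ≈ 6 × 52^0.612 ≈ 67.35 kt.
V₂: ΔP = 99, V ≈ 6 × 99^0.612 ≈ 99.88 kt.
ΔV over 30 h = 32.53 kt → 24 h equivalent = 32.53 × 24/30 ≈ 26.02 kt.
26 kt < 30 kt ⇒ not rapid intensification.

26 kt, no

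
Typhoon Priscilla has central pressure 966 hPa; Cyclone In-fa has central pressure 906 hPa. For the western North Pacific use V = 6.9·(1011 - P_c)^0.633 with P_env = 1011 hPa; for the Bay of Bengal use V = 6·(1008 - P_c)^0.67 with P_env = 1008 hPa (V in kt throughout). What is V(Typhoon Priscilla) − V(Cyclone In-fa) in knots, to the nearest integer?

Typhoon Priscilla: ΔP = 45; V ≈ 6.9 × 45^0.633 ≈ 76.79 kt.
Cyclone In-fa: ΔP = 102; V ≈ 6 × 102^0.67 ≈ 133.02 kt.
Difference ≈ 76.79 − 133.02 = -56.23 → -56 kt.

-56 kt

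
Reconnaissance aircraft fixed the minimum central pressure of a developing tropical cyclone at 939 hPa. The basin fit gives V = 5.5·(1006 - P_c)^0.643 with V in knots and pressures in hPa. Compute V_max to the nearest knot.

ΔP = 1006 − 939 = 67 hPa.
67^0.643 ≈ 14.934.
V ≈ 5.5 × 14.934 ≈ 82.1 kt.

82 kt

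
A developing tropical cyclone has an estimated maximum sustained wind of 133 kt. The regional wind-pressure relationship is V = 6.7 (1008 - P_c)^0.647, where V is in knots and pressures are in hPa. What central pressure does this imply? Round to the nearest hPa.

ΔP = (V / 6.7)^(1/0.647) = (133/6.7)^1.546.
133/6.7 = 19.851; 19.851^1.546 ≈ 101.35 hPa.
P_c = 1008 − 101.35 = 906.65 ≈ 907 hPa.

907 hPa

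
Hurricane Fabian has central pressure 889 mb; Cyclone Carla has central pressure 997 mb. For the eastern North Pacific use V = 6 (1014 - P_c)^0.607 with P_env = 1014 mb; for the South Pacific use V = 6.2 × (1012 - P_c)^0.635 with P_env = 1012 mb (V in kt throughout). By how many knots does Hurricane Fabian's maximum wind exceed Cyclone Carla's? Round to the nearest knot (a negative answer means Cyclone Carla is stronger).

78 kt

Hurricane Fabian: ΔP = 125; V ≈ 6 × 125^0.607 ≈ 112.45 kt.
Cyclone Carla: ΔP = 15; V ≈ 6.2 × 15^0.635 ≈ 34.61 kt.
Difference ≈ 112.45 − 34.61 = 77.84 → 78 kt.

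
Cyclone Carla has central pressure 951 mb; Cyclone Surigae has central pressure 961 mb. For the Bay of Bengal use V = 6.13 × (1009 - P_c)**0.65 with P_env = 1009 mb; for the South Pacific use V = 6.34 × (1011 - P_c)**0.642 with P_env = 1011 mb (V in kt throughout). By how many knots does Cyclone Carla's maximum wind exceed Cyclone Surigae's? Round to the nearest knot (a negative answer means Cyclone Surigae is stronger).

Cyclone Carla: ΔP = 58; V ≈ 6.13 × 58^0.65 ≈ 85.84 kt.
Cyclone Surigae: ΔP = 50; V ≈ 6.34 × 50^0.642 ≈ 78.13 kt.
Difference ≈ 85.84 − 78.13 = 7.71 → 8 kt.

8 kt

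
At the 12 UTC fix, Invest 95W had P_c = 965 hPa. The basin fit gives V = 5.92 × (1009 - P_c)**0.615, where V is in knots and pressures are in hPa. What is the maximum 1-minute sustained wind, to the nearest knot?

ΔP = 1009 − 965 = 44 hPa.
44^0.615 ≈ 10.250.
V ≈ 5.92 × 10.250 ≈ 60.7 kt.

61 kt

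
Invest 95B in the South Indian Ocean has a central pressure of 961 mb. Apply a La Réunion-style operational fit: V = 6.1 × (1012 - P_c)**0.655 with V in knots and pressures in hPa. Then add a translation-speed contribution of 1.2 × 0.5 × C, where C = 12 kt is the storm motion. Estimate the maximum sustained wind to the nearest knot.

87 kt

ΔP = 1012 − 961 = 51 mb.
51^0.655 ≈ 13.136.
V ≈ 6.1 × 13.136 ≈ 80.1 kt.
Translation term: 1.2 × 0.5 × 12 = 7.2 kt.
Corrected V ≈ 87.3 kt → 87 kt.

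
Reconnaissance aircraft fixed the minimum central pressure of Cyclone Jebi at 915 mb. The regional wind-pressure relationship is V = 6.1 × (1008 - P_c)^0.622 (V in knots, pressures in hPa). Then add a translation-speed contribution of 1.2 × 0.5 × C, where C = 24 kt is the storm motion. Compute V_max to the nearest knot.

ΔP = 1008 − 915 = 93 mb.
93^0.622 ≈ 16.765.
V ≈ 6.1 × 16.765 ≈ 102.3 kt.
Translation term: 1.2 × 0.5 × 24 = 14.4 kt.
Corrected V ≈ 116.7 kt → 117 kt.

117 kt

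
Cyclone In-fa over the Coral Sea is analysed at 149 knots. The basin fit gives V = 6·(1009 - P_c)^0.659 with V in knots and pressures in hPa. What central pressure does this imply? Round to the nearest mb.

878 mb

ΔP = (V / 6)^(1/0.659) = (149/6)^1.517.
149/6 = 24.833; 24.833^1.517 ≈ 130.89 mb.
P_c = 1009 − 130.89 = 878.11 ≈ 878 mb.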